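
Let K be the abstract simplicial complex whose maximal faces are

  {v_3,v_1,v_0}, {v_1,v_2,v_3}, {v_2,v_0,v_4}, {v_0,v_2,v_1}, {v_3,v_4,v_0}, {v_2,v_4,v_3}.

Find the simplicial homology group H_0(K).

H_0 = Z.

Order the vertices as v_0 < v_1 < v_2 < v_3 < v_4. Listing each simplex with vertices in this order, K has dimension 2 with simplices:

  0-simplices (5): [v_0], [v_1], [v_2], [v_3], [v_4]
  1-simplices (9): [v_0,v_1], [v_0,v_2], [v_0,v_3], [v_0,v_4], [v_1,v_2], [v_1,v_3], [v_2,v_3], [v_2,v_4], [v_3,v_4]
  2-simplices (6): [v_0,v_1,v_2], [v_0,v_1,v_3], [v_0,v_2,v_4], [v_0,v_3,v_4], [v_1,v_2,v_3], [v_2,v_3,v_4]

Hence C_0 ≅ Z^5, C_1 ≅ Z^9, C_2 ≅ Z^6.

The boundary map ∂_1: C_1 → C_0 maps an edge to its endpoints' difference, ∂[p,q] = q − p. For instance
  ∂[v_2,v_3] = [v_3] − [v_2].
The resulting 5×9 matrix has rank 4, and its Smith normal form has invariant factors (1,1,1,1).

The boundary map ∂_2: C_2 → C_1 maps a triangle to the signed sum of its edges. For instance
  ∂[v_2,v_3,v_4] = [v_3,v_4] − [v_2,v_4] + [v_2,v_3],
  ∂[v_0,v_1,v_3] = [v_1,v_3] − [v_0,v_3] + [v_0,v_1].
The resulting 9×6 matrix has rank 5, and its Smith normal form has invariant factors (1,1,1,1,1).

From H_k ≅ ker(∂_k) / im(∂_{k+1}) we obtain:

  H_0: rank C_0 − rank ∂_1 = 5 − 4 = 1, and the invariant factors of ∂_1 are all 1, so H_0 = Z.

(K is a triangulation of the 2-sphere S^2.)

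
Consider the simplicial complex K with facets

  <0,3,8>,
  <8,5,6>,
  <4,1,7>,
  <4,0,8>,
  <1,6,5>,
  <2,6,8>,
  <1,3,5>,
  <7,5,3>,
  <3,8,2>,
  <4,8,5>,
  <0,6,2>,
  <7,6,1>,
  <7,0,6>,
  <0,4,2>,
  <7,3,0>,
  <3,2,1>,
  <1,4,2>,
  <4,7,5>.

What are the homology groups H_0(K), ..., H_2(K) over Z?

Fix the vertex order 0 < 1 < 2 < 3 < 4 < 5 < 6 < 7 < 8 and write every simplex with vertices in increasing order. Then dim K = 2 and the simplices of K are:

  0-simplices (9): [0], [1], [2], [3], [4], [5], [6], [7], [8]
  1-simplices (27): (27 of them)
  2-simplices (18): [0,2,4], [0,2,6], [0,3,7], [0,3,8], [0,4,8], [0,6,7], [1,2,3], [1,2,4], [1,3,5], [1,4,7], [1,5,6], [1,6,7], [2,3,8], [2,6,8], [3,5,7], [4,5,7], [4,5,8], [5,6,8]

Hence C_0 ≅ Z^9, C_1 ≅ Z^27, C_2 ≅ Z^18.

The boundary map ∂_1: C_1 → C_0 is given by ∂[p,q] = [q] − [p].
The 9×27 boundary matrix has rank 8 and Smith normal form diag(1,1,1,1,1,1,1,1).

Boundary ∂_2: C_2 → C_1 maps a triangle to the signed sum of its edges. For instance
  ∂[1,3,5] = [3,5] − [1,5] + [1,3],
  ∂[1,6,7] = [6,7] − [1,7] + [1,6].
The resulting 27×18 matrix has rank 18, and its Smith normal form has invariant factors (1,1,1,1,1,1,1,1,1,1,1,1,1,1,1,1,1,2).

Computing H_k = (kernel of ∂_k) / (image of ∂_{k+1}):

  H_0: rank C_0 − rank ∂_1 = 9 − 8 = 1, and the invariant factors of ∂_1 are all 1, so H_0 ≅ Z.
  H_1: rank ker ∂_1 − rank ∂_2 = (27 − 8) − 18 = 1, and ∂_2 has invariant factor 2 > 1, so H_1 ≅ Z ⊕ Z_2.
  H_2: rank ker ∂_2 − rank ∂_3 = (18 − 18) − 0 = 0, and there is no ∂_3, so H_2 ≅ 0.

(K is a triangulation of the Klein bottle.)

H_0 = Z,  H_1 = Z ⊕ Z_2,  H_2 = 0.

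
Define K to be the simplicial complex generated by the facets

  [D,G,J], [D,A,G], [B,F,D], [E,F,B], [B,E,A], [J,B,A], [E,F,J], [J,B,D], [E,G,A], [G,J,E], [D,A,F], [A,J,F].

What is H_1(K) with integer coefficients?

H_1 = Z/2Z.

K has 7 vertices, 18 edges, 12 triangles.
rank ∂_1 = 6, rank ∂_2 = 12 ⇒ b_1 = 18 − 6 − 12 = 0; ∂_2 has invariant factor(s) [2] giving torsion. So H_1 ≅ Z/2Z.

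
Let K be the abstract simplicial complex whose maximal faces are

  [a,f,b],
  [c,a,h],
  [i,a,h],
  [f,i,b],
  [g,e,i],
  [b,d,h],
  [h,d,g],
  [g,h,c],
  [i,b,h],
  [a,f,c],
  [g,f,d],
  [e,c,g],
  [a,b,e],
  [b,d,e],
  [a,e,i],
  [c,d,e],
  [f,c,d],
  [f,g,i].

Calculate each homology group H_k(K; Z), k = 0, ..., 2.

H_0 = Z,  H_1 = Z ⊕ Z/2Z,  H_2 = 0.

Take the total order a < b < c < d < e < f < g < h < i on the vertex set. Then K (dimension 2) consists of the simplices:

  0-simplices (9): a, b, c, d, e, f, g, h, i
  1-simplices (27): ab, ac, ae, af, ah, ai, bd, be, bf, bh, bi, cd, ce, cf, cg, ch, de, df, dg, dh, eg, ei, fg, fi, gh, gi, hi
  2-simplices (18): abe, abf, acf, ach, aei, ahi, bde, bdh, bfi, bhi, cde, cdf, ceg, cgh, dfg, dgh, egi, fgi

Hence C_0 ≅ Z^9, C_1 ≅ Z^27, C_2 ≅ Z^18.

Boundary ∂_1: C_1 → C_0 maps an edge to its endpoints' difference, ∂[p,q] = q − p.
The 9×27 boundary matrix has rank 8 and Smith normal form diag(1,1,1,1,1,1,1,1).

Boundary ∂_2: C_2 → C_1 sends each 2-simplex [p,q,r] to [q,r] − [p,r] + [p,q]. For instance
  ∂fgi = gi − fi + fg,
  ∂abf = bf − af + ab.
This gives a 27×18 integer matrix of rank 18; reducing to Smith normal form yields diagonal entries (1,1,1,1,1,1,1,1,1,1,1,1,1,1,1,1,1,2).

Computing H_k = (kernel of ∂_k) / (image of ∂_{k+1}):

  H_0: rank C_0 − rank ∂_1 = 9 − 8 = 1, and the invariant factors of ∂_1 are all 1, so H_0 = Z.
  H_1: rank ker ∂_1 − rank ∂_2 = (27 − 8) − 18 = 1, and ∂_2 has invariant factor 2 > 1, so H_1 = Z ⊕ Z/2Z.
  H_2: rank ker ∂_2 − rank ∂_3 = (18 − 18) − 0 = 0, and there is no ∂_3, so H_2 = 0.

(K is a triangulation of the Klein bottle.)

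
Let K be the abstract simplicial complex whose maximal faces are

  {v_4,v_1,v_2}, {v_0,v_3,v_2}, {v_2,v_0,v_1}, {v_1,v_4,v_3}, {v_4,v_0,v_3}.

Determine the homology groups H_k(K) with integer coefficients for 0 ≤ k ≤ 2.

Fix the vertex order v_0 < v_1 < v_2 < v_3 < v_4 and write every simplex with vertices in increasing order. Then dim K = 2 and the simplices of K are:

  0-simplices (5): [v_0], [v_1], [v_2], [v_3], [v_4]
  1-simplices (10): [v_0,v_1], [v_0,v_2], [v_0,v_3], [v_0,v_4], [v_1,v_2], [v_1,v_3], [v_1,v_4], [v_2,v_3], [v_2,v_4], [v_3,v_4]
  2-simplices (5): [v_0,v_1,v_2], [v_0,v_2,v_3], [v_0,v_3,v_4], [v_1,v_2,v_4], [v_1,v_3,v_4]

so the chain groups are C_0 ≅ Z^5, C_1 ≅ Z^10, C_2 ≅ Z^5.

The boundary map ∂_1: C_1 → C_0 maps an edge to its endpoints' difference, ∂[p,q] = q − p.
The 5×10 boundary matrix has rank 4 and Smith normal form diag(1,1,1,1).

Boundary ∂_2: C_2 → C_1 maps a triangle to the signed sum of its edges. For instance
  ∂[v_0,v_3,v_4] = [v_3,v_4] − [v_0,v_4] + [v_0,v_3],
  ∂[v_0,v_1,v_2] = [v_1,v_2] − [v_0,v_2] + [v_0,v_1].
The 10×5 boundary matrix has rank 5 and Smith normal form diag(1,1,1,1,1).

From H_k ≅ ker(∂_k) / im(∂_{k+1}) we obtain:

  H_0: rank C_0 − rank ∂_1 = 5 − 4 = 1, and the invariant factors of ∂_1 are all 1, so H_0 = Z.
  H_1: rank ker ∂_1 − rank ∂_2 = (10 − 4) − 5 = 1, and the invariant factors of ∂_2 are all 1, so H_1 = Z.
  H_2: rank ker ∂_2 − rank ∂_3 = (5 − 5) − 0 = 0, and there is no ∂_3, so H_2 = 0.

As a check, the Euler characteristic is 5 − 10 + 5 = 0, which agrees with 1 − 1 + 0 = 0.

H_0 ≅ Z,  H_1 ≅ Z,  H_2 = 0.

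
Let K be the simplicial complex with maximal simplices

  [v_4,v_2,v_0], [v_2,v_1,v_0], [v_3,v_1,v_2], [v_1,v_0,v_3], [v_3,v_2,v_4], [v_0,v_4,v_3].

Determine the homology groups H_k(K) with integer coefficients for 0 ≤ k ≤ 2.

Fix the vertex order v_0 < v_1 < v_2 < v_3 < v_4 and write every simplex with vertices in increasing order. Then dim K = 2 and the simplices of K are:

  0-simplices (5): [v_0], [v_1], [v_2], [v_3], [v_4]
  1-simplices (9): [v_0,v_1], [v_0,v_2], [v_0,v_3], [v_0,v_4], [v_1,v_2], [v_1,v_3], [v_2,v_3], [v_2,v_4], [v_3,v_4]
  2-simplices (6): [v_0,v_1,v_2], [v_0,v_1,v_3], [v_0,v_2,v_4], [v_0,v_3,v_4], [v_1,v_2,v_3], [v_2,v_3,v_4]

giving chain groups C_0 ≅ Z^5, C_1 ≅ Z^9, C_2 ≅ Z^6.

Boundary ∂_1: C_1 → C_0 is given by ∂[p,q] = [q] − [p].
This gives a 5×9 integer matrix of rank 4; reducing to Smith normal form yields diagonal entries (1,1,1,1).

∂_2: C_2 → C_1 acts by ∂[p,q,r] = [q,r] − [p,r] + [p,q]. For instance
  ∂[v_1,v_2,v_3] = [v_2,v_3] − [v_1,v_3] + [v_1,v_2],
  ∂[v_0,v_1,v_2] = [v_1,v_2] − [v_0,v_2] + [v_0,v_1].
As a 9×6 matrix over Z this has rank 5, with invariant factors (1,1,1,1,1).

From H_k ≅ ker(∂_k) / im(∂_{k+1}) we obtain:

  H_0: rank C_0 − rank ∂_1 = 5 − 4 = 1, and the invariant factors of ∂_1 are all 1, so H_0 ≅ Z.
  H_1: rank ker ∂_1 − rank ∂_2 = (9 − 4) − 5 = 0, and the invariant factors of ∂_2 are all 1, so H_1 ≅ 0.
  H_2: rank ker ∂_2 − rank ∂_3 = (6 − 5) − 0 = 1, and there is no ∂_3, so H_2 ≅ Z.

(K is a triangulation of the 2-sphere S^2.)

H_0 = Z,  H_1 = 0,  H_2 = Z.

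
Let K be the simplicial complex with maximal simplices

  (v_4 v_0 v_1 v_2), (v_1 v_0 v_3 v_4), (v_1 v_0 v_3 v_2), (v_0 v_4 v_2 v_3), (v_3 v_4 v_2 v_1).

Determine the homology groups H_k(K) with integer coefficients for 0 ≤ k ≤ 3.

H_0 = Z,  H_1 = 0,  H_2 = 0,  H_3 = Z.

Order the vertices as v_0 < v_1 < v_2 < v_3 < v_4. Listing each simplex with vertices in this order, K has dimension 3 with simplices:

  0-simplices (5): [v_0], [v_1], [v_2], [v_3], [v_4]
  1-simplices (10): [v_0,v_1], [v_0,v_2], [v_0,v_3], [v_0,v_4], [v_1,v_2], [v_1,v_3], [v_1,v_4], [v_2,v_3], [v_2,v_4], [v_3,v_4]
  2-simplices (10): [v_0,v_1,v_2], [v_0,v_1,v_3], [v_0,v_1,v_4], [v_0,v_2,v_3], [v_0,v_2,v_4], [v_0,v_3,v_4], [v_1,v_2,v_3], [v_1,v_2,v_4], [v_1,v_3,v_4], [v_2,v_3,v_4]
  3-simplices (5): [v_0,v_1,v_2,v_3], [v_0,v_1,v_2,v_4], [v_0,v_1,v_3,v_4], [v_0,v_2,v_3,v_4], [v_1,v_2,v_3,v_4]

so the chain groups are C_0 ≅ Z^5, C_1 ≅ Z^10, C_2 ≅ Z^10, C_3 ≅ Z^5.

Boundary ∂_1: C_1 → C_0 is given by ∂[p,q] = [q] − [p]. For instance
  ∂[v_1,v_2] = [v_2] − [v_1].
The resulting 5×10 matrix has rank 4, and its Smith normal form has invariant factors (1,1,1,1).

∂_2: C_2 → C_1 maps a triangle to the signed sum of its edges. For instance
  ∂[v_0,v_3,v_4] = [v_3,v_4] − [v_0,v_4] + [v_0,v_3],
  ∂[v_0,v_2,v_4] = [v_2,v_4] − [v_0,v_4] + [v_0,v_2].
As a 10×10 matrix over Z this has rank 6, with invariant factors (1,1,1,1,1,1).

Boundary ∂_3: C_3 → C_2 sends each 3-simplex σ to the alternating sum Σ_i (−1)^i (σ with its i-th vertex removed). For instance
  ∂[v_0,v_1,v_2,v_3] = [v_1,v_2,v_3] − [v_0,v_2,v_3] + [v_0,v_1,v_3] − [v_0,v_1,v_2],
  ∂[v_0,v_1,v_3,v_4] = [v_1,v_3,v_4] − [v_0,v_3,v_4] + [v_0,v_1,v_4] − [v_0,v_1,v_3].
The 10×5 boundary matrix has rank 4 and Smith normal form diag(1,1,1,1).

Computing H_k = (kernel of ∂_k) / (image of ∂_{k+1}):

  H_0: rank C_0 − rank ∂_1 = 5 − 4 = 1, and the invariant factors of ∂_1 are all 1, so H_0 ≅ Z.
  H_1: rank ker ∂_1 − rank ∂_2 = (10 − 4) − 6 = 0, and the invariant factors of ∂_2 are all 1, so H_1 ≅ 0.
  H_2: rank ker ∂_2 − rank ∂_3 = (10 − 6) − 4 = 0, and the invariant factors of ∂_3 are all 1, so H_2 ≅ 0.
  H_3: rank ker ∂_3 − rank ∂_4 = (5 − 4) − 0 = 1, and there is no ∂_4, so H_3 ≅ Z.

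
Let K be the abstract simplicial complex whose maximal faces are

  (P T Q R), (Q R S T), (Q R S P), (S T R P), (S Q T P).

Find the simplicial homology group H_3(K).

H_3 ≅ Z.

Order the vertices as P < Q < R < S < T. Listing each simplex with vertices in this order, K has dimension 3 with simplices:

  0-simplices (5): P, Q, R, S, T
  1-simplices (10): PQ, PR, PS, PT, QR, QS, QT, RS, RT, ST
  2-simplices (10): PQR, PQS, PQT, PRS, PRT, PST, QRS, QRT, QST, RST
  3-simplices (5): PQRS, PQRT, PQST, PRST, QRST

Hence C_0 ≅ Z^5, C_1 ≅ Z^10, C_2 ≅ Z^10, C_3 ≅ Z^5.

The boundary map ∂_1: C_1 → C_0 sends each edge [p,q] (with p < q) to q − p. For instance
  ∂PQ = Q − P.
This gives a 5×10 integer matrix of rank 4; reducing to Smith normal form yields diagonal entries (1,1,1,1).

Boundary ∂_2: C_2 → C_1 maps a triangle to the signed sum of its edges. For instance
  ∂RST = ST − RT + RS,
  ∂PRS = RS − PS + PR.
This gives a 10×10 integer matrix of rank 6; reducing to Smith normal form yields diagonal entries (1,1,1,1,1,1).

Boundary ∂_3: C_3 → C_2 sends each 3-simplex σ to the alternating sum Σ_i (−1)^i (σ with its i-th vertex removed). For instance
  ∂QRST = RST − QST + QRT − QRS,
  ∂PQRS = QRS − PRS + PQS − PQR.
The resulting 10×5 matrix has rank 4, and its Smith normal form has invariant factors (1,1,1,1).

Reading off H_k = ker ∂_k / im ∂_{k+1}:

  H_3: rank ker ∂_3 − rank ∂_4 = (5 − 4) − 0 = 1, and there is no ∂_4, so H_3 ≅ Z.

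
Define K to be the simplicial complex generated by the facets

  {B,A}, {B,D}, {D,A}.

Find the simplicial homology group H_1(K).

H_1 ≅ Z.

We work with the vertex ordering A < B < D. The simplices of K, each written with vertices in increasing order, are:

  0-simplices (3): A, B, D
  1-simplices (3): AB, AD, BD

Hence C_0 ≅ Z^3, C_1 ≅ Z^3.

The boundary map ∂_1: C_1 → C_0 sends each edge [p,q] (with p < q) to q − p. For instance
  ∂BD = D − B.
This gives a 3×3 integer matrix of rank 2; reducing to Smith normal form yields diagonal entries (1,1).

Now H_k = ker ∂_k / im ∂_{k+1}, so:

  H_1: rank ker ∂_1 − rank ∂_2 = (3 − 2) − 0 = 1, and there is no ∂_2, so H_1 = Z.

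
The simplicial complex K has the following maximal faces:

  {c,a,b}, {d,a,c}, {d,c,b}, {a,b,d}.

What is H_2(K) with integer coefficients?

H_2 = Z.

K has 4 vertices, 6 edges, 4 triangles.
rank ∂_2 = 3, rank ∂_3 = 0 ⇒ b_2 = 4 − 3 − 0 = 1. So H_2 = Z.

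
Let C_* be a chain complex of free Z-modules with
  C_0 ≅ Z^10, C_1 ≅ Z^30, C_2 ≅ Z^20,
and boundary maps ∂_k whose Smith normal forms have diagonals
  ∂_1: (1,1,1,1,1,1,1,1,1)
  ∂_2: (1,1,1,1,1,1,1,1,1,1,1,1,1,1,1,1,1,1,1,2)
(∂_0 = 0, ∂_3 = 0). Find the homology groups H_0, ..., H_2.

H_0: b_0 = 10 − 0 − 9 = 1; torsion from ∂_1 factors > 1: none. So H_0 ≅ Z.
H_1: b_1 = 30 − 9 − 20 = 1; torsion from ∂_2 factors > 1: [2]. So H_1 ≅ Z × Z/2.
H_2: b_2 = 20 − 20 − 0 = 0; torsion from ∂_3 factors > 1: none. So H_2 ≅ 0.

H_0 ≅ Z,  H_1 ≅ Z × Z/2,  H_2 = 0.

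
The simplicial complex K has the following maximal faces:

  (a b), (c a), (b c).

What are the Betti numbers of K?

b_0 = 1, b_1 = 1.

We work with the vertex ordering a < b < c. The simplices of K, each written with vertices in increasing order, are:

  0-simplices (3): a, b, c
  1-simplices (3): ab, ac, bc

so the chain groups are C_0 ≅ Z^3, C_1 ≅ Z^3.

The boundary map ∂_1: C_1 → C_0 sends each edge [p,q] (with p < q) to q − p.
The resulting 3×3 matrix has rank 2, and its Smith normal form has invariant factors (1,1).

From H_k ≅ ker(∂_k) / im(∂_{k+1}) we obtain:

  H_0: rank C_0 − rank ∂_1 = 3 − 2 = 1, and the invariant factors of ∂_1 are all 1, so H_0 = Z.
  H_1: rank ker ∂_1 − rank ∂_2 = (3 − 2) − 0 = 1, and there is no ∂_2, so H_1 = Z.

Hence the Betti numbers are b_0 = 1, b_1 = 1.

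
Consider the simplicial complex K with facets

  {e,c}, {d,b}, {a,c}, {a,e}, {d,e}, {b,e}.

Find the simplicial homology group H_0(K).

Take the total order a < b < c < d < e on the vertex set. Then K (dimension 1) consists of the simplices:

  0-simplices (5): a, b, c, d, e
  1-simplices (6): ac, ae, bd, be, ce, de

Hence C_0 ≅ Z^5, C_1 ≅ Z^6.

Boundary ∂_1: C_1 → C_0 sends each edge [p,q] (with p < q) to q − p. For instance
  ∂be = e − b.
This gives a 5×6 integer matrix of rank 4; reducing to Smith normal form yields diagonal entries (1,1,1,1).

Reading off H_k = ker ∂_k / im ∂_{k+1}:

  H_0: rank C_0 − rank ∂_1 = 5 − 4 = 1, and the invariant factors of ∂_1 are all 1, so H_0 ≅ Z.

H_0 ≅ Z.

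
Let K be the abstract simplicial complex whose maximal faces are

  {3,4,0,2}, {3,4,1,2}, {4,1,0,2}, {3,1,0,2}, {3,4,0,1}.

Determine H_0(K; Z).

H_0 ≅ Z.

Take the total order 0 < 1 < 2 < 3 < 4 on the vertex set. Then K (dimension 3) consists of the simplices:

  0-simplices (5): [0], [1], [2], [3], [4]
  1-simplices (10): [0,1], [0,2], [0,3], [0,4], [1,2], [1,3], [1,4], [2,3], [2,4], [3,4]
  2-simplices (10): [0,1,2], [0,1,3], [0,1,4], [0,2,3], [0,2,4], [0,3,4], [1,2,3], [1,2,4], [1,3,4], [2,3,4]
  3-simplices (5): [0,1,2,3], [0,1,2,4], [0,1,3,4], [0,2,3,4], [1,2,3,4]

so the chain groups are C_0 ≅ Z^5, C_1 ≅ Z^10, C_2 ≅ Z^10, C_3 ≅ Z^5.

Boundary ∂_1: C_1 → C_0 is given by ∂[p,q] = [q] − [p]. For instance
  ∂[0,2] = [2] − [0].
This gives a 5×10 integer matrix of rank 4; reducing to Smith normal form yields diagonal entries (1,1,1,1).

The boundary map ∂_2: C_2 → C_1 acts by ∂[p,q,r] = [q,r] − [p,r] + [p,q]. For instance
  ∂[1,3,4] = [3,4] − [1,4] + [1,3],
  ∂[1,2,4] = [2,4] − [1,4] + [1,2].
As a 10×10 matrix over Z this has rank 6, with invariant factors (1,1,1,1,1,1).

The boundary map ∂_3: C_3 → C_2 sends each 3-simplex σ to the alternating sum Σ_i (−1)^i (σ with its i-th vertex removed). For instance
  ∂[0,2,3,4] = [2,3,4] − [0,3,4] + [0,2,4] − [0,2,3],
  ∂[0,1,2,4] = [1,2,4] − [0,2,4] + [0,1,4] − [0,1,2].
The resulting 10×5 matrix has rank 4, and its Smith normal form has invariant factors (1,1,1,1).

Reading off H_k = ker ∂_k / im ∂_{k+1}:

  H_0: rank C_0 − rank ∂_1 = 5 − 4 = 1, and the invariant factors of ∂_1 are all 1, so H_0 ≅ Z.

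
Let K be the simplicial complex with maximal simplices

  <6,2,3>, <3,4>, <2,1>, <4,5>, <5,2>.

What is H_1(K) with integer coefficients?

H_1 ≅ Z.

Fix the vertex order 1 < 2 < 3 < 4 < 5 < 6 and write every simplex with vertices in increasing order. Then dim K = 2 and the simplices of K are:

  0-simplices (6): [1], [2], [3], [4], [5], [6]
  1-simplices (7): [1,2], [2,3], [2,5], [2,6], [3,4], [3,6], [4,5]
  2-simplices (1): [2,3,6]

so the chain groups are C_0 ≅ Z^6, C_1 ≅ Z^7, C_2 ≅ Z^1.

∂_1: C_1 → C_0 is given by ∂[p,q] = [q] − [p].
The resulting 6×7 matrix has rank 5, and its Smith normal form has invariant factors (1,1,1,1,1).

The boundary map ∂_2: C_2 → C_1 maps a triangle to the signed sum of its edges. For instance
  ∂[2,3,6] = [3,6] − [2,6] + [2,3].
This gives a 7×1 integer matrix of rank 1; reducing to Smith normal form yields diagonal entries (1).

From H_k ≅ ker(∂_k) / im(∂_{k+1}) we obtain:

  H_1: rank ker ∂_1 − rank ∂_2 = (7 − 5) − 1 = 1, and the invariant factors of ∂_2 are all 1, so H_1 = Z.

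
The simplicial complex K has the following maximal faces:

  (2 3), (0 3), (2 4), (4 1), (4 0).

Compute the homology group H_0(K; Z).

Take the total order 0 < 1 < 2 < 3 < 4 on the vertex set. Then K (dimension 1) consists of the simplices:

  0-simplices (5): [0], [1], [2], [3], [4]
  1-simplices (5): [0,3], [0,4], [1,4], [2,3], [2,4]

giving chain groups C_0 ≅ Z^5, C_1 ≅ Z^5.

The boundary map ∂_1: C_1 → C_0 is given by ∂[p,q] = [q] − [p]. For instance
  ∂[1,4] = [4] − [1].
This gives a 5×5 integer matrix of rank 4; reducing to Smith normal form yields diagonal entries (1,1,1,1).

Computing H_k = (kernel of ∂_k) / (image of ∂_{k+1}):

  H_0: rank C_0 − rank ∂_1 = 5 − 4 = 1, and the invariant factors of ∂_1 are all 1, so H_0 = Z.

H_0 = Z.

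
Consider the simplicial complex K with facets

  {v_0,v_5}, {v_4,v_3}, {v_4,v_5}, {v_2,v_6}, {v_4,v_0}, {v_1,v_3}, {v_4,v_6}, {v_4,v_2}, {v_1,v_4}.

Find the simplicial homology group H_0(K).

H_0 ≅ Z.

We work with the vertex ordering v_0 < v_1 < v_2 < v_3 < v_4 < v_5 < v_6. The simplices of K, each written with vertices in increasing order, are:

  0-simplices (7): [v_0], [v_1], [v_2], [v_3], [v_4], [v_5], [v_6]
  1-simplices (9): [v_0,v_4], [v_0,v_5], [v_1,v_3], [v_1,v_4], [v_2,v_4], [v_2,v_6], [v_3,v_4], [v_4,v_5], [v_4,v_6]

giving chain groups C_0 ≅ Z^7, C_1 ≅ Z^9.

∂_1: C_1 → C_0 sends each edge [p,q] (with p < q) to q − p.
The 7×9 boundary matrix has rank 6 and Smith normal form diag(1,1,1,1,1,1).

Reading off H_k = ker ∂_k / im ∂_{k+1}:

  H_0: rank C_0 − rank ∂_1 = 7 − 6 = 1, and the invariant factors of ∂_1 are all 1, so H_0 = Z.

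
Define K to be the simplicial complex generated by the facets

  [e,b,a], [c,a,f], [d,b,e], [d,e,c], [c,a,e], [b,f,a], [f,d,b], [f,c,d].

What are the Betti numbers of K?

We work with the vertex ordering a < b < c < d < e < f. The simplices of K, each written with vertices in increasing order, are:

  0-simplices (6): a, b, c, d, e, f
  1-simplices (12): ab, ac, ae, af, bd, be, bf, cd, ce, cf, de, df
  2-simplices (8): abe, abf, ace, acf, bde, bdf, cde, cdf

giving chain groups C_0 ≅ Z^6, C_1 ≅ Z^12, C_2 ≅ Z^8.

Boundary ∂_1: C_1 → C_0 sends each edge [p,q] (with p < q) to q − p. For instance
  ∂df = f − d.
The 6×12 boundary matrix has rank 5 and Smith normal form diag(1,1,1,1,1).

Boundary ∂_2: C_2 → C_1 acts by ∂[p,q,r] = [q,r] − [p,r] + [p,q]. For instance
  ∂ace = ce − ae + ac,
  ∂bdf = df − bf + bd.
The resulting 12×8 matrix has rank 7, and its Smith normal form has invariant factors (1,1,1,1,1,1,1).

Now H_k = ker ∂_k / im ∂_{k+1}, so:

  H_0: rank C_0 − rank ∂_1 = 6 − 5 = 1, and the invariant factors of ∂_1 are all 1, so H_0 = Z.
  H_1: rank ker ∂_1 − rank ∂_2 = (12 − 5) − 7 = 0, and the invariant factors of ∂_2 are all 1, so H_1 = 0.
  H_2: rank ker ∂_2 − rank ∂_3 = (8 − 7) − 0 = 1, and there is no ∂_3, so H_2 = Z.

As a check, the Euler characteristic is 6 − 12 + 8 = 2, which agrees with 1 − 0 + 1 = 2.

Hence the Betti numbers are b_0 = 1, b_1 = 0, b_2 = 1.

b_0 = 1, b_1 = 0, b_2 = 1.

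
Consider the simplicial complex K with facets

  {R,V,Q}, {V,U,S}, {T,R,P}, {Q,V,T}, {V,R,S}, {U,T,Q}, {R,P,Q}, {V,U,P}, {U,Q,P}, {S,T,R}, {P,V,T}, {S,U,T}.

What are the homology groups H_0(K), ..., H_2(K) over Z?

Order the vertices as P < Q < R < S < T < U < V. Listing each simplex with vertices in this order, K has dimension 2 with simplices:

  0-simplices (7): P, Q, R, S, T, U, V
  1-simplices (18): PQ, PR, PT, PU, PV, QR, QT, QU, QV, RS, RT, RV, ST, SU, SV, TU, TV, UV
  2-simplices (12): PQR, PQU, PRT, PTV, PUV, QRV, QTU, QTV, RST, RSV, STU, SUV

Hence C_0 ≅ Z^7, C_1 ≅ Z^18, C_2 ≅ Z^12.

∂_1: C_1 → C_0 maps an edge to its endpoints' difference, ∂[p,q] = q − p. For instance
  ∂ST = T − S.
This gives a 7×18 integer matrix of rank 6; reducing to Smith normal form yields diagonal entries (1,1,1,1,1,1).

The boundary map ∂_2: C_2 → C_1 sends each 2-simplex [p,q,r] to [q,r] − [p,r] + [p,q]. For instance
  ∂PTV = TV − PV + PT,
  ∂PRT = RT − PT + PR.
The 18×12 boundary matrix has rank 12 and Smith normal form diag(1,1,1,1,1,1,1,1,1,1,1,2).

Computing H_k = (kernel of ∂_k) / (image of ∂_{k+1}):

  H_0: rank C_0 − rank ∂_1 = 7 − 6 = 1, and the invariant factors of ∂_1 are all 1, so H_0 ≅ Z.
  H_1: rank ker ∂_1 − rank ∂_2 = (18 − 6) − 12 = 0, and ∂_2 has invariant factor 2 > 1, so H_1 ≅ Z/2Z.
  H_2: rank ker ∂_2 − rank ∂_3 = (12 − 12) − 0 = 0, and there is no ∂_3, so H_2 ≅ 0.

(K is a triangulation of the real projective plane RP^2.)

H_0 ≅ Z,  H_1 ≅ Z/2Z,  H_2 = 0.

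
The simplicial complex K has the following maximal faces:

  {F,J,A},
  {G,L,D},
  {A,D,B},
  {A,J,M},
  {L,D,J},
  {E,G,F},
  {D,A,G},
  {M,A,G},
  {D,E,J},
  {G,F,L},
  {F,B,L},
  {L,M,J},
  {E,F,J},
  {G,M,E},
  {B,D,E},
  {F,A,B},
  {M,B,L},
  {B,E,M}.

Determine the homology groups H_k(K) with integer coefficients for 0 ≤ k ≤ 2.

H_0 ≅ Z,  H_1 ≅ Z^2,  H_2 ≅ Z.

Fix the vertex order A < B < D < E < F < G < J < L < M and write every simplex with vertices in increasing order. Then dim K = 2 and the simplices of K are:

  0-simplices (9): A, B, D, E, F, G, J, L, M
  1-simplices (27): AB, AD, AF, AG, AJ, AM, BD, BE, BF, BL, BM, DE, DG, DJ, DL, EF, EG, EJ, EM, FG, FJ, FL, GL, GM, JL, JM, LM
  2-simplices (18): ABD, ABF, ADG, AFJ, AGM, AJM, BDE, BEM, BFL, BLM, DEJ, DGL, DJL, EFG, EFJ, EGM, FGL, JLM

Hence C_0 ≅ Z^9, C_1 ≅ Z^27, C_2 ≅ Z^18.

∂_1: C_1 → C_0 sends each edge [p,q] (with p < q) to q − p. For instance
  ∂EF = F − E.
As a 9×27 matrix over Z this has rank 8, with invariant factors (1,1,1,1,1,1,1,1).

Boundary ∂_2: C_2 → C_1 sends each 2-simplex [p,q,r] to [q,r] − [p,r] + [p,q]. For instance
  ∂EFJ = FJ − EJ + EF,
  ∂BLM = LM − BM + BL.
This gives a 27×18 integer matrix of rank 17; reducing to Smith normal form yields diagonal entries (1,1,1,1,1,1,1,1,1,1,1,1,1,1,1,1,1).

Reading off H_k = ker ∂_k / im ∂_{k+1}:

  H_0: rank C_0 − rank ∂_1 = 9 − 8 = 1, and the invariant factors of ∂_1 are all 1, so H_0 ≅ Z.
  H_1: rank ker ∂_1 − rank ∂_2 = (27 − 8) − 17 = 2, and the invariant factors of ∂_2 are all 1, so H_1 ≅ Z^2.
  H_2: rank ker ∂_2 − rank ∂_3 = (18 − 17) − 0 = 1, and there is no ∂_3, so H_2 ≅ Z.

As a check, the Euler characteristic is 9 − 27 + 18 = 0, which agrees with 1 − 2 + 1 = 0.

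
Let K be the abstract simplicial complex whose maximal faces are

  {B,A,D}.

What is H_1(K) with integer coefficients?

H_1 = 0.

We work with the vertex ordering A < B < D. The simplices of K, each written with vertices in increasing order, are:

  0-simplices (3): A, B, D
  1-simplices (3): AB, AD, BD
  2-simplices (1): ABD

Hence C_0 ≅ Z^3, C_1 ≅ Z^3, C_2 ≅ Z^1.

∂_1: C_1 → C_0 sends each edge [p,q] (with p < q) to q − p.
As a 3×3 matrix over Z this has rank 2, with invariant factors (1,1).

The boundary map ∂_2: C_2 → C_1 acts by ∂[p,q,r] = [q,r] − [p,r] + [p,q]. For instance
  ∂ABD = BD − AD + AB.
As a 3×1 matrix over Z this has rank 1, with invariant factors (1).

Now H_k = ker ∂_k / im ∂_{k+1}, so:

  H_1: rank ker ∂_1 − rank ∂_2 = (3 − 2) − 1 = 0, and the invariant factors of ∂_2 are all 1, so H_1 = 0.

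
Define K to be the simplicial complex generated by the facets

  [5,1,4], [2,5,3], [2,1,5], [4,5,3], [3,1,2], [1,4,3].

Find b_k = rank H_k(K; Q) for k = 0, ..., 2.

We work with the vertex ordering 1 < 2 < 3 < 4 < 5. The simplices of K, each written with vertices in increasing order, are:

  0-simplices (5): [1], [2], [3], [4], [5]
  1-simplices (9): [1,2], [1,3], [1,4], [1,5], [2,3], [2,5], [3,4], [3,5], [4,5]
  2-simplices (6): [1,2,3], [1,2,5], [1,3,4], [1,4,5], [2,3,5], [3,4,5]

Hence C_0 ≅ Z^5, C_1 ≅ Z^9, C_2 ≅ Z^6.

The boundary map ∂_1: C_1 → C_0 sends each edge [p,q] (with p < q) to q − p. For instance
  ∂[4,5] = [5] − [4].
The resulting 5×9 matrix has rank 4, and its Smith normal form has invariant factors (1,1,1,1).

Boundary ∂_2: C_2 → C_1 acts by ∂[p,q,r] = [q,r] − [p,r] + [p,q]. For instance
  ∂[1,2,5] = [2,5] − [1,5] + [1,2],
  ∂[1,3,4] = [3,4] − [1,4] + [1,3].
This gives a 9×6 integer matrix of rank 5; reducing to Smith normal form yields diagonal entries (1,1,1,1,1).

Reading off H_k = ker ∂_k / im ∂_{k+1}:

  H_0: rank C_0 − rank ∂_1 = 5 − 4 = 1, and the invariant factors of ∂_1 are all 1, so H_0 = Z.
  H_1: rank ker ∂_1 − rank ∂_2 = (9 − 4) − 5 = 0, and the invariant factors of ∂_2 are all 1, so H_1 = 0.
  H_2: rank ker ∂_2 − rank ∂_3 = (6 − 5) − 0 = 1, and there is no ∂_3, so H_2 = Z.

(K is a triangulation of the 2-sphere S^2.)

Hence the Betti numbers are b_0 = 1, b_1 = 0, b_2 = 1.

b_0 = 1, b_1 = 0, b_2 = 1.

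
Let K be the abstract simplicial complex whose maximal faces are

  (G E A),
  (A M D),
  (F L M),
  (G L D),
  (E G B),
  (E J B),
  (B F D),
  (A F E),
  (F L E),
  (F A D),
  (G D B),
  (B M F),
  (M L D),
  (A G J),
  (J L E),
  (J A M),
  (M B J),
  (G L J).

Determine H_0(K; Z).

H_0 = Z.

Order the vertices as A < B < D < E < F < G < J < L < M. Listing each simplex with vertices in this order, K has dimension 2 with simplices:

  0-simplices (9): A, B, D, E, F, G, J, L, M
  1-simplices (27): AD, AE, AF, AG, AJ, AM, BD, BE, BF, BG, BJ, BM, DF, DG, DL, DM, EF, EG, EJ, EL, FL, FM, GJ, GL, JL, JM, LM
  2-simplices (18): ADF, ADM, AEF, AEG, AGJ, AJM, BDF, BDG, BEG, BEJ, BFM, BJM, DGL, DLM, EFL, EJL, FLM, GJL

giving chain groups C_0 ≅ Z^9, C_1 ≅ Z^27, C_2 ≅ Z^18.

The boundary map ∂_1: C_1 → C_0 maps an edge to its endpoints' difference, ∂[p,q] = q − p. For instance
  ∂AD = D − A.
The resulting 9×27 matrix has rank 8, and its Smith normal form has invariant factors (1,1,1,1,1,1,1,1).

∂_2: C_2 → C_1 maps a triangle to the signed sum of its edges. For instance
  ∂BFM = FM − BM + BF,
  ∂BEG = EG − BG + BE.
This gives a 27×18 integer matrix of rank 18; reducing to Smith normal form yields diagonal entries (1,1,1,1,1,1,1,1,1,1,1,1,1,1,1,1,1,2).

From H_k ≅ ker(∂_k) / im(∂_{k+1}) we obtain:

  H_0: rank C_0 − rank ∂_1 = 9 − 8 = 1, and the invariant factors of ∂_1 are all 1, so H_0 ≅ Z.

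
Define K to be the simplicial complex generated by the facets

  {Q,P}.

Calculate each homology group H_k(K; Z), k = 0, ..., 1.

H_0 ≅ Z,  H_1 = 0.

Order the vertices as P < Q. Listing each simplex with vertices in this order, K has dimension 1 with simplices:

  0-simplices (2): P, Q
  1-simplices (1): PQ

so the chain groups are C_0 ≅ Z^2, C_1 ≅ Z^1.

Boundary ∂_1: C_1 → C_0 maps an edge to its endpoints' difference, ∂[p,q] = q − p. For instance
  ∂PQ = Q − P.
The 2×1 boundary matrix has rank 1 and Smith normal form diag(1).

Reading off H_k = ker ∂_k / im ∂_{k+1}:

  H_0: rank C_0 − rank ∂_1 = 2 − 1 = 1, and the invariant factors of ∂_1 are all 1, so H_0 = Z.
  H_1: rank ker ∂_1 − rank ∂_2 = (1 − 1) − 0 = 0, and there is no ∂_2, so H_1 = 0.

As a check, the Euler characteristic is 2 − 1 = 1, which agrees with 1 − 0 = 1.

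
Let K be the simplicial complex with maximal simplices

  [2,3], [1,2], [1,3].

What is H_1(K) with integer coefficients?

Fix the vertex order 1 < 2 < 3 and write every simplex with vertices in increasing order. Then dim K = 1 and the simplices of K are:

  0-simplices (3): [1], [2], [3]
  1-simplices (3): [1,2], [1,3], [2,3]

giving chain groups C_0 ≅ Z^3, C_1 ≅ Z^3.

The boundary map ∂_1: C_1 → C_0 is given by ∂[p,q] = [q] − [p]. For instance
  ∂[1,3] = [3] − [1].
As a 3×3 matrix over Z this has rank 2, with invariant factors (1,1).

Now H_k = ker ∂_k / im ∂_{k+1}, so:

  H_1: rank ker ∂_1 − rank ∂_2 = (3 − 2) − 0 = 1, and there is no ∂_2, so H_1 ≅ Z.

H_1 ≅ Z.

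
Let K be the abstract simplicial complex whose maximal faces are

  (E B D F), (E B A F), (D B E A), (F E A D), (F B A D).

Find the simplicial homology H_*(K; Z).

H_0 = Z,  H_1 = 0,  H_2 = 0,  H_3 = Z.

Order the vertices as A < B < D < E < F. Listing each simplex with vertices in this order, K has dimension 3 with simplices:

  0-simplices (5): A, B, D, E, F
  1-simplices (10): AB, AD, AE, AF, BD, BE, BF, DE, DF, EF
  2-simplices (10): ABD, ABE, ABF, ADE, ADF, AEF, BDE, BDF, BEF, DEF
  3-simplices (5): ABDE, ABDF, ABEF, ADEF, BDEF

Hence C_0 ≅ Z^5, C_1 ≅ Z^10, C_2 ≅ Z^10, C_3 ≅ Z^5.

∂_1: C_1 → C_0 sends each edge [p,q] (with p < q) to q − p.
As a 5×10 matrix over Z this has rank 4, with invariant factors (1,1,1,1).

The boundary map ∂_2: C_2 → C_1 maps a triangle to the signed sum of its edges. For instance
  ∂BEF = EF − BF + BE,
  ∂ADE = DE − AE + AD.
This gives a 10×10 integer matrix of rank 6; reducing to Smith normal form yields diagonal entries (1,1,1,1,1,1).

Boundary ∂_3: C_3 → C_2 sends each 3-simplex σ to the alternating sum Σ_i (−1)^i (σ with its i-th vertex removed). For instance
  ∂ABDF = BDF − ADF + ABF − ABD,
  ∂BDEF = DEF − BEF + BDF − BDE.
The 10×5 boundary matrix has rank 4 and Smith normal form diag(1,1,1,1).

Computing H_k = (kernel of ∂_k) / (image of ∂_{k+1}):

  H_0: rank C_0 − rank ∂_1 = 5 − 4 = 1, and the invariant factors of ∂_1 are all 1, so H_0 = Z.
  H_1: rank ker ∂_1 − rank ∂_2 = (10 − 4) − 6 = 0, and the invariant factors of ∂_2 are all 1, so H_1 = 0.
  H_2: rank ker ∂_2 − rank ∂_3 = (10 − 6) − 4 = 0, and the invariant factors of ∂_3 are all 1, so H_2 = 0.
  H_3: rank ker ∂_3 − rank ∂_4 = (5 − 4) − 0 = 1, and there is no ∂_4, so H_3 = Z.

As a check, the Euler characteristic is 5 − 10 + 10 − 5 = 0, which agrees with 1 − 0 + 0 − 1 = 0.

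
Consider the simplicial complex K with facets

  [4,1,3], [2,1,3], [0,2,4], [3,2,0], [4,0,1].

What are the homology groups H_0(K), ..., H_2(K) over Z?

H_0 = Z,  H_1 = Z,  H_2 = 0.

Order the vertices as 0 < 1 < 2 < 3 < 4. Listing each simplex with vertices in this order, K has dimension 2 with simplices:

  0-simplices (5): [0], [1], [2], [3], [4]
  1-simplices (10): [0,1], [0,2], [0,3], [0,4], [1,2], [1,3], [1,4], [2,3], [2,4], [3,4]
  2-simplices (5): [0,1,4], [0,2,3], [0,2,4], [1,2,3], [1,3,4]

giving chain groups C_0 ≅ Z^5, C_1 ≅ Z^10, C_2 ≅ Z^5.

Boundary ∂_1: C_1 → C_0 maps an edge to its endpoints' difference, ∂[p,q] = q − p. For instance
  ∂[2,4] = [4] − [2].
As a 5×10 matrix over Z this has rank 4, with invariant factors (1,1,1,1).

∂_2: C_2 → C_1 acts by ∂[p,q,r] = [q,r] − [p,r] + [p,q]. For instance
  ∂[1,2,3] = [2,3] − [1,3] + [1,2],
  ∂[1,3,4] = [3,4] − [1,4] + [1,3].
The resulting 10×5 matrix has rank 5, and its Smith normal form has invariant factors (1,1,1,1,1).

Reading off H_k = ker ∂_k / im ∂_{k+1}:

  H_0: rank C_0 − rank ∂_1 = 5 − 4 = 1, and the invariant factors of ∂_1 are all 1, so H_0 = Z.
  H_1: rank ker ∂_1 − rank ∂_2 = (10 − 4) − 5 = 1, and the invariant factors of ∂_2 are all 1, so H_1 = Z.
  H_2: rank ker ∂_2 − rank ∂_3 = (5 − 5) − 0 = 0, and there is no ∂_3, so H_2 = 0.

As a check, the Euler characteristic is 5 − 10 + 5 = 0, which agrees with 1 − 1 + 0 = 0.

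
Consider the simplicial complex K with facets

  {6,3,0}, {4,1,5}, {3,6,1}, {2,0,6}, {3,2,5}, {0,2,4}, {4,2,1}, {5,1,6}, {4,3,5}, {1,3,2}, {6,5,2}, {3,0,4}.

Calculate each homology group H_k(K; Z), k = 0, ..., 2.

We work with the vertex ordering 0 < 1 < 2 < 3 < 4 < 5 < 6. The simplices of K, each written with vertices in increasing order, are:

  0-simplices (7): [0], [1], [2], [3], [4], [5], [6]
  1-simplices (18): [0,2], [0,3], [0,4], [0,6], [1,2], [1,3], [1,4], [1,5], [1,6], [2,3], [2,4], [2,5], [2,6], [3,4], [3,5], [3,6], [4,5], [5,6]
  2-simplices (12): [0,2,4], [0,2,6], [0,3,4], [0,3,6], [1,2,3], [1,2,4], [1,3,6], [1,4,5], [1,5,6], [2,3,5], [2,5,6], [3,4,5]

so the chain groups are C_0 ≅ Z^7, C_1 ≅ Z^18, C_2 ≅ Z^12.

Boundary ∂_1: C_1 → C_0 maps an edge to its endpoints' difference, ∂[p,q] = q − p.
The resulting 7×18 matrix has rank 6, and its Smith normal form has invariant factors (1,1,1,1,1,1).

∂_2: C_2 → C_1 acts by ∂[p,q,r] = [q,r] − [p,r] + [p,q]. For instance
  ∂[0,2,6] = [2,6] − [0,6] + [0,2],
  ∂[1,5,6] = [5,6] − [1,6] + [1,5].
The 18×12 boundary matrix has rank 12 and Smith normal form diag(1,1,1,1,1,1,1,1,1,1,1,2).

Now H_k = ker ∂_k / im ∂_{k+1}, so:

  H_0: rank C_0 − rank ∂_1 = 7 − 6 = 1, and the invariant factors of ∂_1 are all 1, so H_0 ≅ Z.
  H_1: rank ker ∂_1 − rank ∂_2 = (18 − 6) − 12 = 0, and ∂_2 has invariant factor 2 > 1, so H_1 ≅ Z/2Z.
  H_2: rank ker ∂_2 − rank ∂_3 = (12 − 12) − 0 = 0, and there is no ∂_3, so H_2 ≅ 0.

As a check, the Euler characteristic is 7 − 18 + 12 = 1, which agrees with 1 − 0 + 0 = 1.
(K is a triangulation of the real projective plane RP^2.)

H_0 ≅ Z,  H_1 ≅ Z/2Z,  H_2 = 0.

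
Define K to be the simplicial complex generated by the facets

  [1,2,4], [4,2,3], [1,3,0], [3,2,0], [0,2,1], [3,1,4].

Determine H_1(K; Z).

H_1 ≅ 0.

K has 5 vertices, 9 edges, 6 triangles.
rank ∂_1 = 4, rank ∂_2 = 5 ⇒ b_1 = 9 − 4 − 5 = 0; all invariant factors of ∂_2 are 1 so no torsion. So H_1 = 0.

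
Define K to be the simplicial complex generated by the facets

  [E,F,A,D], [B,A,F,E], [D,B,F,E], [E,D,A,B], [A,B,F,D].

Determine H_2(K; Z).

H_2 = 0.

K has 5 vertices, 10 edges, 10 triangles, 5 3-simplices.
rank ∂_2 = 6, rank ∂_3 = 4 ⇒ b_2 = 10 − 6 − 4 = 0; all invariant factors of ∂_3 are 1 so no torsion. So H_2 = 0.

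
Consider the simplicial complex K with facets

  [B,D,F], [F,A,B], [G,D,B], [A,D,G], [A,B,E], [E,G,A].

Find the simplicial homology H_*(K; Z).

H_0 = Z,  H_1 = Z,  H_2 = 0.

Fix the vertex order A < B < D < E < F < G and write every simplex with vertices in increasing order. Then dim K = 2 and the simplices of K are:

  0-simplices (6): A, B, D, E, F, G
  1-simplices (12): AB, AD, AE, AF, AG, BD, BE, BF, BG, DF, DG, EG
  2-simplices (6): ABE, ABF, ADG, AEG, BDF, BDG

giving chain groups C_0 ≅ Z^6, C_1 ≅ Z^12, C_2 ≅ Z^6.

∂_1: C_1 → C_0 maps an edge to its endpoints' difference, ∂[p,q] = q − p. For instance
  ∂BG = G − B.
This gives a 6×12 integer matrix of rank 5; reducing to Smith normal form yields diagonal entries (1,1,1,1,1).

The boundary map ∂_2: C_2 → C_1 acts by ∂[p,q,r] = [q,r] − [p,r] + [p,q]. For instance
  ∂ABF = BF − AF + AB,
  ∂BDF = DF − BF + BD.
The resulting 12×6 matrix has rank 6, and its Smith normal form has invariant factors (1,1,1,1,1,1).

From H_k ≅ ker(∂_k) / im(∂_{k+1}) we obtain:

  H_0: rank C_0 − rank ∂_1 = 6 − 5 = 1, and the invariant factors of ∂_1 are all 1, so H_0 ≅ Z.
  H_1: rank ker ∂_1 − rank ∂_2 = (12 − 5) − 6 = 1, and the invariant factors of ∂_2 are all 1, so H_1 ≅ Z.
  H_2: rank ker ∂_2 − rank ∂_3 = (6 − 6) − 0 = 0, and there is no ∂_3, so H_2 ≅ 0.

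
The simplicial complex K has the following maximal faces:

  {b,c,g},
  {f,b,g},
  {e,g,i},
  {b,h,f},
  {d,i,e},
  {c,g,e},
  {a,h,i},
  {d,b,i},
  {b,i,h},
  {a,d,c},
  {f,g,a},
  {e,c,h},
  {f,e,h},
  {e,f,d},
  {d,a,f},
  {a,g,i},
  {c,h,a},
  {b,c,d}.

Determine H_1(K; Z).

Take the total order a < b < c < d < e < f < g < h < i on the vertex set. Then K (dimension 2) consists of the simplices:

  0-simplices (9): a, b, c, d, e, f, g, h, i
  1-simplices (27): ac, ad, af, ag, ah, ai, bc, bd, bf, bg, bh, bi, cd, ce, cg, ch, de, df, di, ef, eg, eh, ei, fg, fh, gi, hi
  2-simplices (18): acd, ach, adf, afg, agi, ahi, bcd, bcg, bdi, bfg, bfh, bhi, ceg, ceh, def, dei, efh, egi

giving chain groups C_0 ≅ Z^9, C_1 ≅ Z^27, C_2 ≅ Z^18.

∂_1: C_1 → C_0 is given by ∂[p,q] = [q] − [p]. For instance
  ∂ei = i − e.
As a 9×27 matrix over Z this has rank 8, with invariant factors (1,1,1,1,1,1,1,1).

The boundary map ∂_2: C_2 → C_1 maps a triangle to the signed sum of its edges. For instance
  ∂bfg = fg − bg + bf,
  ∂efh = fh − eh + ef.
The resulting 27×18 matrix has rank 17, and its Smith normal form has invariant factors (1,1,1,1,1,1,1,1,1,1,1,1,1,1,1,1,1).

From H_k ≅ ker(∂_k) / im(∂_{k+1}) we obtain:

  H_1: rank ker ∂_1 − rank ∂_2 = (27 − 8) − 17 = 2, and the invariant factors of ∂_2 are all 1, so H_1 ≅ Z^2.

H_1 = Z^2.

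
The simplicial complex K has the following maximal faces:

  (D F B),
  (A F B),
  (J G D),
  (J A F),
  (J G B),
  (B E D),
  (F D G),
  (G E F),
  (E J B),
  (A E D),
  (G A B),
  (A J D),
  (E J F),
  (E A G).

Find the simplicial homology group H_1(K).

H_1 = Z^2.

Take the total order A < B < D < E < F < G < J on the vertex set. Then K (dimension 2) consists of the simplices:

  0-simplices (7): A, B, D, E, F, G, J
  1-simplices (21): AB, AD, AE, AF, AG, AJ, BD, BE, BF, BG, BJ, DE, DF, DG, DJ, EF, EG, EJ, FG, FJ, GJ
  2-simplices (14): ABF, ABG, ADE, ADJ, AEG, AFJ, BDE, BDF, BEJ, BGJ, DFG, DGJ, EFG, EFJ

giving chain groups C_0 ≅ Z^7, C_1 ≅ Z^21, C_2 ≅ Z^14.

∂_1: C_1 → C_0 is given by ∂[p,q] = [q] − [p]. For instance
  ∂AG = G − A.
This gives a 7×21 integer matrix of rank 6; reducing to Smith normal form yields diagonal entries (1,1,1,1,1,1).

Boundary ∂_2: C_2 → C_1 sends each 2-simplex [p,q,r] to [q,r] − [p,r] + [p,q]. For instance
  ∂BDE = DE − BE + BD,
  ∂EFG = FG − EG + EF.
The resulting 21×14 matrix has rank 13, and its Smith normal form has invariant factors (1,1,1,1,1,1,1,1,1,1,1,1,1).

Reading off H_k = ker ∂_k / im ∂_{k+1}:

  H_1: rank ker ∂_1 − rank ∂_2 = (21 − 6) − 13 = 2, and the invariant factors of ∂_2 are all 1, so H_1 = Z^2.

(K is a triangulation of the torus T^2.)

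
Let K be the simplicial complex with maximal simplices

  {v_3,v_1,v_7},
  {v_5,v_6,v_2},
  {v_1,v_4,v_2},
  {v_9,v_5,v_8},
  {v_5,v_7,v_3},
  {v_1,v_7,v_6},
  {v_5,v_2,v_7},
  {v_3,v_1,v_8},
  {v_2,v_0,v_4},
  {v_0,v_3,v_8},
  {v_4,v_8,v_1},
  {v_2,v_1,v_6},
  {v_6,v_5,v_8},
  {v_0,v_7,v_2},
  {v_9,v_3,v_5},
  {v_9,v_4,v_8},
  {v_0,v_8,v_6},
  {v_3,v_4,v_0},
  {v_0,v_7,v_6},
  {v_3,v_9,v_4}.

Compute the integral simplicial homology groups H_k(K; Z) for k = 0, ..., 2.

We work with the vertex ordering v_0 < v_1 < v_2 < v_3 < v_4 < v_5 < v_6 < v_7 < v_8 < v_9. The simplices of K, each written with vertices in increasing order, are:

  0-simplices (10): [v_0], [v_1], [v_2], [v_3], [v_4], [v_5], [v_6], [v_7], [v_8], [v_9]
  1-simplices (30): (30 of them)
  2-simplices (20): (20 of them)

so the chain groups are C_0 ≅ Z^10, C_1 ≅ Z^30, C_2 ≅ Z^20.

Boundary ∂_1: C_1 → C_0 is given by ∂[p,q] = [q] − [p].
The resulting 10×30 matrix has rank 9, and its Smith normal form has invariant factors (1,1,1,1,1,1,1,1,1).

∂_2: C_2 → C_1 acts by ∂[p,q,r] = [q,r] − [p,r] + [p,q]. For instance
  ∂[v_1,v_3,v_8] = [v_3,v_8] − [v_1,v_8] + [v_1,v_3],
  ∂[v_0,v_3,v_4] = [v_3,v_4] − [v_0,v_4] + [v_0,v_3].
As a 30×20 matrix over Z this has rank 20, with invariant factors (1,1,1,1,1,1,1,1,1,1,1,1,1,1,1,1,1,1,1,2).

From H_k ≅ ker(∂_k) / im(∂_{k+1}) we obtain:

  H_0: rank C_0 − rank ∂_1 = 10 − 9 = 1, and the invariant factors of ∂_1 are all 1, so H_0 ≅ Z.
  H_1: rank ker ∂_1 − rank ∂_2 = (30 − 9) − 20 = 1, and ∂_2 has invariant factor 2 > 1, so H_1 ≅ Z ⊕ Z/2.
  H_2: rank ker ∂_2 − rank ∂_3 = (20 − 20) − 0 = 0, and there is no ∂_3, so H_2 ≅ 0.

H_0 ≅ Z,  H_1 ≅ Z ⊕ Z/2,  H_2 = 0.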